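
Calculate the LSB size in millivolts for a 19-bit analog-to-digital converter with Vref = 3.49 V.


The resolution (LSB) of an ADC is Vref / 2^n.
LSB = 3.49 / 2^19
LSB = 3.49 / 524288
LSB = 6.66e-06 V = 0.00665665 mV

0.00665665 mV


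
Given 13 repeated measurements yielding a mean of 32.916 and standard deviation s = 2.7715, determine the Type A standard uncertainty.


The standard uncertainty for Type A evaluation is u = s / sqrt(n).
u = 2.7715 / sqrt(13)
u = 2.7715 / 3.6056
u = 0.7687

0.7687


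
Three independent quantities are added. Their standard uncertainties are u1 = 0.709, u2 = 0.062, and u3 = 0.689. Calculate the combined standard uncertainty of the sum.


For a sum of independent quantities, uc = sqrt(u1^2 + u2^2 + u3^2).
uc = sqrt(0.709^2 + 0.062^2 + 0.689^2)
uc = sqrt(0.502681 + 0.003844 + 0.474721)
uc = 0.9906

0.9906


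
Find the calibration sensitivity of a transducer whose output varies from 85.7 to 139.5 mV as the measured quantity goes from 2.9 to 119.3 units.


Sensitivity = (y2 - y1) / (x2 - x1).
S = (139.5 - 85.7) / (119.3 - 2.9)
S = 53.8 / 116.4
S = 0.4622 mV/unit

0.4622 mV/unit


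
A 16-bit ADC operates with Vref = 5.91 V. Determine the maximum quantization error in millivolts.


The maximum quantization error is +/- LSB/2.
LSB = Vref / 2^n = 5.91 / 65536 = 9.018e-05 V
Max error = LSB / 2 = 9.018e-05 / 2 = 4.509e-05 V
Max error = 0.0451 mV

0.0451 mV


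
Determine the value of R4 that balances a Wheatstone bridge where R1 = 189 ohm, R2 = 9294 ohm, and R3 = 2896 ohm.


At balance: R1*R4 = R2*R3, so R4 = R2*R3/R1.
R4 = 9294 * 2896 / 189
R4 = 26915424 / 189
R4 = 142409.65 ohm

142409.65 ohm


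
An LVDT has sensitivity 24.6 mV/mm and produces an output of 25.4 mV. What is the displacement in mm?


Displacement = Vout / sensitivity.
d = 25.4 / 24.6
d = 1.033 mm

1.033 mm


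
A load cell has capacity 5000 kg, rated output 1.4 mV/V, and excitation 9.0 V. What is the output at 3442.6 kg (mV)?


Vout = rated_output * Vex * (load / capacity).
Vout = 1.4 * 9.0 * (3442.6 / 5000)
Vout = 1.4 * 9.0 * 0.68852
Vout = 8.675 mV

8.675 mV


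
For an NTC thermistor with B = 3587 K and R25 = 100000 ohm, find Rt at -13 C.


NTC thermistor equation: Rt = R25 * exp(B * (1/T - 1/T25)).
T in Kelvin: 260.15 K, T25 = 298.15 K
1/T - 1/T25 = 1/260.15 - 1/298.15 = 0.00048992
B * (1/T - 1/T25) = 3587 * 0.00048992 = 1.7573
Rt = 100000 * exp(1.7573) = 579700.9 ohm

579700.9 ohm


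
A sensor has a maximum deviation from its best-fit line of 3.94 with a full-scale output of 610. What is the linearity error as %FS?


Linearity error = (max deviation / full scale) * 100%.
Linearity = (3.94 / 610) * 100
Linearity = 0.646 %FS

0.646 %FS


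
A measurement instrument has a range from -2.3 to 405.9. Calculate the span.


Span = upper range - lower range.
Span = 405.9 - (-2.3)
Span = 408.2

408.2


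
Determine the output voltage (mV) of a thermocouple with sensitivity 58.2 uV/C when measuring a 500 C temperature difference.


The thermocouple output V = sensitivity * dT.
V = 58.2 uV/C * 500 C
V = 29100.0 uV
V = 29.1 mV

29.1 mV


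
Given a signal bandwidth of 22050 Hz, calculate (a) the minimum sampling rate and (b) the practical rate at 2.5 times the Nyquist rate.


By Nyquist theorem, fs_min = 2 * fmax.
fs_min = 2 * 22050 = 44100 Hz
Practical rate = 2.5 * fs_min = 2.5 * 44100 = 110250 Hz

fs_min = 44100 Hz, fs_practical = 110250 Hz


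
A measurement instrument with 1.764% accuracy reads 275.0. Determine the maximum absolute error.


Absolute error = (accuracy% / 100) * reading.
Error = (1.764 / 100) * 275.0
Error = 0.01764 * 275.0
Error = 4.851

4.851


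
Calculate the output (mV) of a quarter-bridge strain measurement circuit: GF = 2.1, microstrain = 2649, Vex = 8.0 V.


Quarter bridge output: Vout = (GF * epsilon * Vex) / 4.
Vout = (2.1 * 2649e-6 * 8.0) / 4
Vout = 0.0445032 / 4 V
Vout = 0.0111258 V = 11.1258 mV

11.1258 mV


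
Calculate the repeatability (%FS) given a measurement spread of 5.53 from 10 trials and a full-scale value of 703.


Repeatability = (spread / full scale) * 100%.
R = (5.53 / 703) * 100
R = 0.787 %FS

0.787 %FS


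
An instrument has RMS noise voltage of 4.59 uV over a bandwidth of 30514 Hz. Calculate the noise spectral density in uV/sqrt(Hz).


Noise spectral density = Vrms / sqrt(BW).
NSD = 4.59 / sqrt(30514)
NSD = 4.59 / 174.6826
NSD = 0.0263 uV/sqrt(Hz)

0.0263 uV/sqrt(Hz)


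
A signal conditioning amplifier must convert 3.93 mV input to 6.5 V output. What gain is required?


Gain = Vout / Vin (converting to same units).
G = 6.5 V / 3.93 mV
G = 6500.0 mV / 3.93 mV
G = 1653.94

1653.94


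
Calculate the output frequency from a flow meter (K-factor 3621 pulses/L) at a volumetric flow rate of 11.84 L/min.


Frequency = K * Q / 60 (converting L/min to L/s).
f = 3621 * 11.84 / 60
f = 42872.64 / 60
f = 714.54 Hz

714.54 Hz


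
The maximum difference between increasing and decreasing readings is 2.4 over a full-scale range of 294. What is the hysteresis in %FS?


Hysteresis = (max difference / full scale) * 100%.
H = (2.4 / 294) * 100
H = 0.816 %FS

0.816 %FS


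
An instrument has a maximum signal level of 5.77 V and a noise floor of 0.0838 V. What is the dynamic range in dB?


Dynamic range = 20 * log10(Vmax / Vnoise).
DR = 20 * log10(5.77 / 0.0838)
DR = 20 * log10(68.85)
DR = 36.76 dB

36.76 dB


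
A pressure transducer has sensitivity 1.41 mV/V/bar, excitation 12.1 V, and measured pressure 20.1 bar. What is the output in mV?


Output = sensitivity * Vex * P.
Vout = 1.41 * 12.1 * 20.1
Vout = 17.061 * 20.1
Vout = 342.93 mV

342.93 mV


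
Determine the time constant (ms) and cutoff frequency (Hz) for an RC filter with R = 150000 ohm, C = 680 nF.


Time constant: tau = R * C.
tau = 150000 * 6.80e-07 = 0.102 s
tau = 102.0 ms
Cutoff frequency: fc = 1 / (2*pi*R*C).
fc = 1 / (2*pi*0.102) = 1.56 Hz

tau = 102.0 ms, fc = 1.56 Hz


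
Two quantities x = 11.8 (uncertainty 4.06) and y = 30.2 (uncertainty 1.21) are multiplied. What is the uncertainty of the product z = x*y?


For a product z = x*y, the relative uncertainty is:
uz/z = sqrt((ux/x)^2 + (uy/y)^2)
Relative uncertainties: ux/x = 4.06/11.8 = 0.344068
uy/y = 1.21/30.2 = 0.040066
z = 11.8 * 30.2 = 356.4
uz = 356.4 * sqrt(0.344068^2 + 0.040066^2) = 123.441

123.441


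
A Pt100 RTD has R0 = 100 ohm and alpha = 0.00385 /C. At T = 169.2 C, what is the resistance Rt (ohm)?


The RTD equation: Rt = R0 * (1 + alpha * T).
Rt = 100 * (1 + 0.00385 * 169.2)
Rt = 100 * (1 + 0.65142)
Rt = 100 * 1.65142
Rt = 165.142 ohm

165.142 ohm


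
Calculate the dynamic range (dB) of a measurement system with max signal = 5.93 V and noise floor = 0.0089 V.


Dynamic range = 20 * log10(Vmax / Vnoise).
DR = 20 * log10(5.93 / 0.0089)
DR = 20 * log10(666.29)
DR = 56.47 dB

56.47 dB


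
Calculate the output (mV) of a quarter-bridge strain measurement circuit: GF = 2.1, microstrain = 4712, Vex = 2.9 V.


Quarter bridge output: Vout = (GF * epsilon * Vex) / 4.
Vout = (2.1 * 4712e-6 * 2.9) / 4
Vout = 0.02869608 / 4 V
Vout = 0.00717402 V = 7.174 mV

7.174 mV


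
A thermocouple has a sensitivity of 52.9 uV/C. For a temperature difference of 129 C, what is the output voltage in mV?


The thermocouple output V = sensitivity * dT.
V = 52.9 uV/C * 129 C
V = 6824.1 uV
V = 6.824 mV

6.824 mV


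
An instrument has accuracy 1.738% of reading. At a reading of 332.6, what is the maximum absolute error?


Absolute error = (accuracy% / 100) * reading.
Error = (1.738 / 100) * 332.6
Error = 0.01738 * 332.6
Error = 5.7806

5.7806


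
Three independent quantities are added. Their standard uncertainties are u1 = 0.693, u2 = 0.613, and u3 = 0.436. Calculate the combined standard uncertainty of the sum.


For a sum of independent quantities, uc = sqrt(u1^2 + u2^2 + u3^2).
uc = sqrt(0.693^2 + 0.613^2 + 0.436^2)
uc = sqrt(0.480249 + 0.375769 + 0.190096)
uc = 1.0228

1.0228


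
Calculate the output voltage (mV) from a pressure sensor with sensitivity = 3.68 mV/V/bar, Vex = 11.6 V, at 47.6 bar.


Output = sensitivity * Vex * P.
Vout = 3.68 * 11.6 * 47.6
Vout = 42.688 * 47.6
Vout = 2031.95 mV

2031.95 mV


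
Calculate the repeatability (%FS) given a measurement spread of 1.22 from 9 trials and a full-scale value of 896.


Repeatability = (spread / full scale) * 100%.
R = (1.22 / 896) * 100
R = 0.136 %FS

0.136 %FS


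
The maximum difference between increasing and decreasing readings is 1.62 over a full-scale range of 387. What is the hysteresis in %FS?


Hysteresis = (max difference / full scale) * 100%.
H = (1.62 / 387) * 100
H = 0.419 %FS

0.419 %FS


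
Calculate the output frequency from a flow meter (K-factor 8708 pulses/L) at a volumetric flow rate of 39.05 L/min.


Frequency = K * Q / 60 (converting L/min to L/s).
f = 8708 * 39.05 / 60
f = 340047.4 / 60
f = 5667.46 Hz

5667.46 Hz


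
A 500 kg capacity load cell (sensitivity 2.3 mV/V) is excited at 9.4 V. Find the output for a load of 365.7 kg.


Vout = rated_output * Vex * (load / capacity).
Vout = 2.3 * 9.4 * (365.7 / 500)
Vout = 2.3 * 9.4 * 0.7314
Vout = 15.813 mV

15.813 mV


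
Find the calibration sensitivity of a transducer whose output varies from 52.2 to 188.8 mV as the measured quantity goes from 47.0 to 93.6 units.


Sensitivity = (y2 - y1) / (x2 - x1).
S = (188.8 - 52.2) / (93.6 - 47.0)
S = 136.6 / 46.6
S = 2.9313 mV/unit

2.9313 mV/unit


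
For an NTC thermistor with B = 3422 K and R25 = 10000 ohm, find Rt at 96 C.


NTC thermistor equation: Rt = R25 * exp(B * (1/T - 1/T25)).
T in Kelvin: 369.15 K, T25 = 298.15 K
1/T - 1/T25 = 1/369.15 - 1/298.15 = -0.00064509
B * (1/T - 1/T25) = 3422 * -0.00064509 = -2.2075
Rt = 10000 * exp(-2.2075) = 1099.8 ohm

1099.8 ohm


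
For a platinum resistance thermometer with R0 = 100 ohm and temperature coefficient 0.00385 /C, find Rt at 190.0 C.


The RTD equation: Rt = R0 * (1 + alpha * T).
Rt = 100 * (1 + 0.00385 * 190.0)
Rt = 100 * (1 + 0.7315)
Rt = 100 * 1.7315
Rt = 173.15 ohm

173.15 ohm


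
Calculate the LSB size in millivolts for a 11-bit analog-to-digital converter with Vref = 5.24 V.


The resolution (LSB) of an ADC is Vref / 2^n.
LSB = 5.24 / 2^11
LSB = 5.24 / 2048
LSB = 0.00255859 V = 2.55859375 mV

2.55859375 mV


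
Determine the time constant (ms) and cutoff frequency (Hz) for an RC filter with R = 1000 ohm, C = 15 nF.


Time constant: tau = R * C.
tau = 1000 * 1.50e-08 = 1.5e-05 s
tau = 0.015 ms
Cutoff frequency: fc = 1 / (2*pi*R*C).
fc = 1 / (2*pi*1.5e-05) = 10610.33 Hz

tau = 0.015 ms, fc = 10610.33 Hz


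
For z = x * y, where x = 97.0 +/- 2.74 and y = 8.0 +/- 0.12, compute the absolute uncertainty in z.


For a product z = x*y, the relative uncertainty is:
uz/z = sqrt((ux/x)^2 + (uy/y)^2)
Relative uncertainties: ux/x = 2.74/97.0 = 0.028247
uy/y = 0.12/8.0 = 0.015
z = 97.0 * 8.0 = 776.0
uz = 776.0 * sqrt(0.028247^2 + 0.015^2) = 24.819

24.819


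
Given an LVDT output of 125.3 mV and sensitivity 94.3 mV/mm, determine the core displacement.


Displacement = Vout / sensitivity.
d = 125.3 / 94.3
d = 1.329 mm

1.329 mm


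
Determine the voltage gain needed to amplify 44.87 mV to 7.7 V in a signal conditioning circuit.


Gain = Vout / Vin (converting to same units).
G = 7.7 V / 44.87 mV
G = 7700.0 mV / 44.87 mV
G = 171.61

171.61


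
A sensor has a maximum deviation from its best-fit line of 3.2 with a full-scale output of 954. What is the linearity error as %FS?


Linearity error = (max deviation / full scale) * 100%.
Linearity = (3.2 / 954) * 100
Linearity = 0.335 %FS

0.335 %FS


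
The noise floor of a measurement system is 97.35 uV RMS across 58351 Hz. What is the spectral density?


Noise spectral density = Vrms / sqrt(BW).
NSD = 97.35 / sqrt(58351)
NSD = 97.35 / 241.5595
NSD = 0.403 uV/sqrt(Hz)

0.403 uV/sqrt(Hz)


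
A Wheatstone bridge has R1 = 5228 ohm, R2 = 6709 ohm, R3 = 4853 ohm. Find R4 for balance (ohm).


At balance: R1*R4 = R2*R3, so R4 = R2*R3/R1.
R4 = 6709 * 4853 / 5228
R4 = 32558777 / 5228
R4 = 6227.77 ohm

6227.77 ohm


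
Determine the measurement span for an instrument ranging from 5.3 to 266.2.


Span = upper range - lower range.
Span = 266.2 - (5.3)
Span = 260.9

260.9


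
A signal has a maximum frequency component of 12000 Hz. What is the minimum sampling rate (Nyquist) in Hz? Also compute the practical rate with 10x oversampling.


By Nyquist theorem, fs_min = 2 * fmax.
fs_min = 2 * 12000 = 24000 Hz
Practical rate = 10 * fs_min = 10 * 24000 = 240000 Hz

fs_min = 24000 Hz, fs_practical = 240000 Hz


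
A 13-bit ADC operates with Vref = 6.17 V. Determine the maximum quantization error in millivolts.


The maximum quantization error is +/- LSB/2.
LSB = Vref / 2^n = 6.17 / 8192 = 0.00075317 V
Max error = LSB / 2 = 0.00075317 / 2 = 0.00037659 V
Max error = 0.3766 mV

0.3766 mV


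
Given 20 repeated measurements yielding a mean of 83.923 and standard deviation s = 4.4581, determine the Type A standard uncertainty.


The standard uncertainty for Type A evaluation is u = s / sqrt(n).
u = 4.4581 / sqrt(20)
u = 4.4581 / 4.4721
u = 0.9969

0.9969


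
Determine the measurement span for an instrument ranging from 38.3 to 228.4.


Span = upper range - lower range.
Span = 228.4 - (38.3)
Span = 190.1

190.1


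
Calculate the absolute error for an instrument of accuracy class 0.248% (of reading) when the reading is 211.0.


Absolute error = (accuracy% / 100) * reading.
Error = (0.248 / 100) * 211.0
Error = 0.00248 * 211.0
Error = 0.5233

0.5233


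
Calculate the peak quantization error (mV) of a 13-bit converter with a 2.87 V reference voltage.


The maximum quantization error is +/- LSB/2.
LSB = Vref / 2^n = 2.87 / 8192 = 0.00035034 V
Max error = LSB / 2 = 0.00035034 / 2 = 0.00017517 V
Max error = 0.1752 mV

0.1752 mV


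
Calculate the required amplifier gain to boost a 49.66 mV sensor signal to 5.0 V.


Gain = Vout / Vin (converting to same units).
G = 5.0 V / 49.66 mV
G = 5000.0 mV / 49.66 mV
G = 100.68

100.68


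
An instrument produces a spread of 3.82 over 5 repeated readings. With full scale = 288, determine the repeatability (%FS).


Repeatability = (spread / full scale) * 100%.
R = (3.82 / 288) * 100
R = 1.326 %FS

1.326 %FS


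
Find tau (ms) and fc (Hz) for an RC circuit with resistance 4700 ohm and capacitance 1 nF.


Time constant: tau = R * C.
tau = 4700 * 1.00e-09 = 4.7e-06 s
tau = 0.0047 ms
Cutoff frequency: fc = 1 / (2*pi*R*C).
fc = 1 / (2*pi*4.7e-06) = 33862.75 Hz

tau = 0.0047 ms, fc = 33862.75 Hz


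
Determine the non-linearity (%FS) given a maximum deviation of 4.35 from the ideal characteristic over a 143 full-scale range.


Linearity error = (max deviation / full scale) * 100%.
Linearity = (4.35 / 143) * 100
Linearity = 3.042 %FS

3.042 %FS


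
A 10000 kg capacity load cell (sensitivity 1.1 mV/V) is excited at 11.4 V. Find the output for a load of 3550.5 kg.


Vout = rated_output * Vex * (load / capacity).
Vout = 1.1 * 11.4 * (3550.5 / 10000)
Vout = 1.1 * 11.4 * 0.35505
Vout = 4.452 mV

4.452 mV


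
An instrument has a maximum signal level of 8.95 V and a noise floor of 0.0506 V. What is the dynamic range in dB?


Dynamic range = 20 * log10(Vmax / Vnoise).
DR = 20 * log10(8.95 / 0.0506)
DR = 20 * log10(176.88)
DR = 44.95 dB

44.95 dB


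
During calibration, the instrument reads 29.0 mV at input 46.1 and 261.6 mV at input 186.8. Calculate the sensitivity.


Sensitivity = (y2 - y1) / (x2 - x1).
S = (261.6 - 29.0) / (186.8 - 46.1)
S = 232.6 / 140.7
S = 1.6532 mV/unit

1.6532 mV/unit


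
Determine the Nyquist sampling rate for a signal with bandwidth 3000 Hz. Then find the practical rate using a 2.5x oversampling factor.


By Nyquist theorem, fs_min = 2 * fmax.
fs_min = 2 * 3000 = 6000 Hz
Practical rate = 2.5 * fs_min = 2.5 * 6000 = 15000 Hz

fs_min = 6000 Hz, fs_practical = 15000 Hz


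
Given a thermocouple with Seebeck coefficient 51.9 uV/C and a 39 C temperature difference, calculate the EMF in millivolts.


The thermocouple output V = sensitivity * dT.
V = 51.9 uV/C * 39 C
V = 2024.1 uV
V = 2.024 mV

2.024 mV


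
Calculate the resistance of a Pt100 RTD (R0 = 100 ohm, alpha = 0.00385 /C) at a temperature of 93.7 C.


The RTD equation: Rt = R0 * (1 + alpha * T).
Rt = 100 * (1 + 0.00385 * 93.7)
Rt = 100 * (1 + 0.360745)
Rt = 100 * 1.360745
Rt = 136.075 ohm

136.075 ohm


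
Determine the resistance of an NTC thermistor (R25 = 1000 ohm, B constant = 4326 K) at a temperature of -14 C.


NTC thermistor equation: Rt = R25 * exp(B * (1/T - 1/T25)).
T in Kelvin: 259.15 K, T25 = 298.15 K
1/T - 1/T25 = 1/259.15 - 1/298.15 = 0.00050475
B * (1/T - 1/T25) = 4326 * 0.00050475 = 2.1836
Rt = 1000 * exp(2.1836) = 8877.9 ohm

8877.9 ohm


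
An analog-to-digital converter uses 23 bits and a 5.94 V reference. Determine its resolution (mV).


The resolution (LSB) of an ADC is Vref / 2^n.
LSB = 5.94 / 2^23
LSB = 5.94 / 8388608
LSB = 7.1e-07 V = 0.0007081 mV

0.0007081 mV


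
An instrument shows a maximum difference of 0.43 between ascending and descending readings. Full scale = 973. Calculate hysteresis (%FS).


Hysteresis = (max difference / full scale) * 100%.
H = (0.43 / 973) * 100
H = 0.044 %FS

0.044 %FS


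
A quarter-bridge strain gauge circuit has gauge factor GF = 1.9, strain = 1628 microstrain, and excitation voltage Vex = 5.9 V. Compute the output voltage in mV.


Quarter bridge output: Vout = (GF * epsilon * Vex) / 4.
Vout = (1.9 * 1628e-6 * 5.9) / 4
Vout = 0.01824988 / 4 V
Vout = 0.00456247 V = 4.5625 mV

4.5625 mV


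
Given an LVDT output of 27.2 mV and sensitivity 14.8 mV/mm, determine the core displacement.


Displacement = Vout / sensitivity.
d = 27.2 / 14.8
d = 1.838 mm

1.838 mm


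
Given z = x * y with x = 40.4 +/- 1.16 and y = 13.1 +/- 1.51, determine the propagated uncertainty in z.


For a product z = x*y, the relative uncertainty is:
uz/z = sqrt((ux/x)^2 + (uy/y)^2)
Relative uncertainties: ux/x = 1.16/40.4 = 0.028713
uy/y = 1.51/13.1 = 0.115267
z = 40.4 * 13.1 = 529.2
uz = 529.2 * sqrt(0.028713^2 + 0.115267^2) = 62.868

62.868


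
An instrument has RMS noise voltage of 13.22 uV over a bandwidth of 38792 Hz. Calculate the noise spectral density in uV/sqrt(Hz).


Noise spectral density = Vrms / sqrt(BW).
NSD = 13.22 / sqrt(38792)
NSD = 13.22 / 196.9568
NSD = 0.0671 uV/sqrt(Hz)

0.0671 uV/sqrt(Hz)


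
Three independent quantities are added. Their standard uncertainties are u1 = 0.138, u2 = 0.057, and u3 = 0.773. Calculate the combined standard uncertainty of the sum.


For a sum of independent quantities, uc = sqrt(u1^2 + u2^2 + u3^2).
uc = sqrt(0.138^2 + 0.057^2 + 0.773^2)
uc = sqrt(0.019044 + 0.003249 + 0.597529)
uc = 0.7873

0.7873


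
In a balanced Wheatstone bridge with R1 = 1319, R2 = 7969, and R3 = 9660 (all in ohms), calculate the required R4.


At balance: R1*R4 = R2*R3, so R4 = R2*R3/R1.
R4 = 7969 * 9660 / 1319
R4 = 76980540 / 1319
R4 = 58362.81 ohm

58362.81 ohm


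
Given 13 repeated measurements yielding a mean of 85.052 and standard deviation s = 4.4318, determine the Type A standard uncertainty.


The standard uncertainty for Type A evaluation is u = s / sqrt(n).
u = 4.4318 / sqrt(13)
u = 4.4318 / 3.6056
u = 1.2292

1.2292


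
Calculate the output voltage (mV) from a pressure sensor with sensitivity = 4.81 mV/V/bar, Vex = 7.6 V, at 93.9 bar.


Output = sensitivity * Vex * P.
Vout = 4.81 * 7.6 * 93.9
Vout = 36.556 * 93.9
Vout = 3432.61 mV

3432.61 mV


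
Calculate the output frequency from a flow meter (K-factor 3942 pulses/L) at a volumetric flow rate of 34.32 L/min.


Frequency = K * Q / 60 (converting L/min to L/s).
f = 3942 * 34.32 / 60
f = 135289.44 / 60
f = 2254.82 Hz

2254.82 Hz


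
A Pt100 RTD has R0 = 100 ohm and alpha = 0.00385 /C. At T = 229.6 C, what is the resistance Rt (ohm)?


The RTD equation: Rt = R0 * (1 + alpha * T).
Rt = 100 * (1 + 0.00385 * 229.6)
Rt = 100 * (1 + 0.88396)
Rt = 100 * 1.88396
Rt = 188.396 ohm

188.396 ohm


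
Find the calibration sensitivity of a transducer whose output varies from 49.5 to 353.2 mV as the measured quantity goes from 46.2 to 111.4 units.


Sensitivity = (y2 - y1) / (x2 - x1).
S = (353.2 - 49.5) / (111.4 - 46.2)
S = 303.7 / 65.2
S = 4.658 mV/unit

4.658 mV/unit


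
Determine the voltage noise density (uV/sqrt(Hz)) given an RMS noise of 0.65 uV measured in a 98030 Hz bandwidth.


Noise spectral density = Vrms / sqrt(BW).
NSD = 0.65 / sqrt(98030)
NSD = 0.65 / 313.0974
NSD = 0.0021 uV/sqrt(Hz)

0.0021 uV/sqrt(Hz)


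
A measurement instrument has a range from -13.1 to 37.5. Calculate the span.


Span = upper range - lower range.
Span = 37.5 - (-13.1)
Span = 50.6

50.6


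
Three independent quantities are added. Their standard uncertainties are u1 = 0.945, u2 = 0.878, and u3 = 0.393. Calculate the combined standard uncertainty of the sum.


For a sum of independent quantities, uc = sqrt(u1^2 + u2^2 + u3^2).
uc = sqrt(0.945^2 + 0.878^2 + 0.393^2)
uc = sqrt(0.893025 + 0.770884 + 0.154449)
uc = 1.3485

1.3485


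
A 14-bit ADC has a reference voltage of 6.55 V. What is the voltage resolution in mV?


The resolution (LSB) of an ADC is Vref / 2^n.
LSB = 6.55 / 2^14
LSB = 6.55 / 16384
LSB = 0.00039978 V = 0.39978027 mV

0.39978027 mV


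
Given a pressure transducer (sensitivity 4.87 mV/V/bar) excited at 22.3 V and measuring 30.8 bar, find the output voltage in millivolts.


Output = sensitivity * Vex * P.
Vout = 4.87 * 22.3 * 30.8
Vout = 108.601 * 30.8
Vout = 3344.91 mV

3344.91 mV


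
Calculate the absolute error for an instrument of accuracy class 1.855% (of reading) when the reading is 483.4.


Absolute error = (accuracy% / 100) * reading.
Error = (1.855 / 100) * 483.4
Error = 0.01855 * 483.4
Error = 8.9671

8.9671


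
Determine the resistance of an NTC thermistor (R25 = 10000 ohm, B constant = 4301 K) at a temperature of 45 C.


NTC thermistor equation: Rt = R25 * exp(B * (1/T - 1/T25)).
T in Kelvin: 318.15 K, T25 = 298.15 K
1/T - 1/T25 = 1/318.15 - 1/298.15 = -0.00021084
B * (1/T - 1/T25) = 4301 * -0.00021084 = -0.9068
Rt = 10000 * exp(-0.9068) = 4038.0 ohm

4038.0 ohm


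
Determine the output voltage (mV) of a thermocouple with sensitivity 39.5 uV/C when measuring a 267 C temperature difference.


The thermocouple output V = sensitivity * dT.
V = 39.5 uV/C * 267 C
V = 10546.5 uV
V = 10.546 mV

10.546 mV


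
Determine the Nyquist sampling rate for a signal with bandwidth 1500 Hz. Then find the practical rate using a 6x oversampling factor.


By Nyquist theorem, fs_min = 2 * fmax.
fs_min = 2 * 1500 = 3000 Hz
Practical rate = 6 * fs_min = 6 * 3000 = 18000 Hz

fs_min = 3000 Hz, fs_practical = 18000 Hz


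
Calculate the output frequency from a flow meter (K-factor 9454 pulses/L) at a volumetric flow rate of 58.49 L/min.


Frequency = K * Q / 60 (converting L/min to L/s).
f = 9454 * 58.49 / 60
f = 552964.46 / 60
f = 9216.07 Hz

9216.07 Hz


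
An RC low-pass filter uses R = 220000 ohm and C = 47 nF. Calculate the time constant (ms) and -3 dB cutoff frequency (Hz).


Time constant: tau = R * C.
tau = 220000 * 4.70e-08 = 0.01034 s
tau = 10.34 ms
Cutoff frequency: fc = 1 / (2*pi*R*C).
fc = 1 / (2*pi*0.01034) = 15.39 Hz

tau = 10.34 ms, fc = 15.39 Hz


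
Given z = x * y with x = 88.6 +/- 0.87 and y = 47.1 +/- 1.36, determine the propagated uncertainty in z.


For a product z = x*y, the relative uncertainty is:
uz/z = sqrt((ux/x)^2 + (uy/y)^2)
Relative uncertainties: ux/x = 0.87/88.6 = 0.009819
uy/y = 1.36/47.1 = 0.028875
z = 88.6 * 47.1 = 4173.1
uz = 4173.1 * sqrt(0.009819^2 + 0.028875^2) = 127.273

127.273


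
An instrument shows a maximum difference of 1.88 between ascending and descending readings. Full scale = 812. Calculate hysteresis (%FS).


Hysteresis = (max difference / full scale) * 100%.
H = (1.88 / 812) * 100
H = 0.232 %FS

0.232 %FS


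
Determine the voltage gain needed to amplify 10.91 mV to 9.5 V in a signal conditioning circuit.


Gain = Vout / Vin (converting to same units).
G = 9.5 V / 10.91 mV
G = 9500.0 mV / 10.91 mV
G = 870.76

870.76


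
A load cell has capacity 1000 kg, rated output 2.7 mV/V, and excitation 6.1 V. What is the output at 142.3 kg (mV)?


Vout = rated_output * Vex * (load / capacity).
Vout = 2.7 * 6.1 * (142.3 / 1000)
Vout = 2.7 * 6.1 * 0.1423
Vout = 2.344 mV

2.344 mV


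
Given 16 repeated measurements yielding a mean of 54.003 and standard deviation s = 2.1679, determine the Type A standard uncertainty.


The standard uncertainty for Type A evaluation is u = s / sqrt(n).
u = 2.1679 / sqrt(16)
u = 2.1679 / 4.0
u = 0.542

0.542


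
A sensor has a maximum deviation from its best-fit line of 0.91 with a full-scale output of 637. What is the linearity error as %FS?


Linearity error = (max deviation / full scale) * 100%.
Linearity = (0.91 / 637) * 100
Linearity = 0.143 %FS

0.143 %FS


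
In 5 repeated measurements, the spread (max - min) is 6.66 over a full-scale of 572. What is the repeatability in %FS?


Repeatability = (spread / full scale) * 100%.
R = (6.66 / 572) * 100
R = 1.164 %FS

1.164 %FS


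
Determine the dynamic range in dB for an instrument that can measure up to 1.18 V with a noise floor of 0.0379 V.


Dynamic range = 20 * log10(Vmax / Vnoise).
DR = 20 * log10(1.18 / 0.0379)
DR = 20 * log10(31.13)
DR = 29.86 dB

29.86 dB


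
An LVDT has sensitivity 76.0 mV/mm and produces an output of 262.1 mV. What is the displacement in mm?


Displacement = Vout / sensitivity.
d = 262.1 / 76.0
d = 3.449 mm

3.449 mm


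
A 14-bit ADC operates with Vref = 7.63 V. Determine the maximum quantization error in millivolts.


The maximum quantization error is +/- LSB/2.
LSB = Vref / 2^n = 7.63 / 16384 = 0.0004657 V
Max error = LSB / 2 = 0.0004657 / 2 = 0.00023285 V
Max error = 0.2328 mV

0.2328 mV


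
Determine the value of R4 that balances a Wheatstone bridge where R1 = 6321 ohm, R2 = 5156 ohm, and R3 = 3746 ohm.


At balance: R1*R4 = R2*R3, so R4 = R2*R3/R1.
R4 = 5156 * 3746 / 6321
R4 = 19314376 / 6321
R4 = 3055.59 ohm

3055.59 ohm


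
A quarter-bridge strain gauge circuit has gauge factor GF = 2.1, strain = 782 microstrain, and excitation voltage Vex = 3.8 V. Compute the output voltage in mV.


Quarter bridge output: Vout = (GF * epsilon * Vex) / 4.
Vout = (2.1 * 782e-6 * 3.8) / 4
Vout = 0.00624036 / 4 V
Vout = 0.00156009 V = 1.5601 mV

1.5601 mV


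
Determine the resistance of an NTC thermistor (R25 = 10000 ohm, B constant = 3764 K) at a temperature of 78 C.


NTC thermistor equation: Rt = R25 * exp(B * (1/T - 1/T25)).
T in Kelvin: 351.15 K, T25 = 298.15 K
1/T - 1/T25 = 1/351.15 - 1/298.15 = -0.00050623
B * (1/T - 1/T25) = 3764 * -0.00050623 = -1.9055
Rt = 10000 * exp(-1.9055) = 1487.6 ohm

1487.6 ohm


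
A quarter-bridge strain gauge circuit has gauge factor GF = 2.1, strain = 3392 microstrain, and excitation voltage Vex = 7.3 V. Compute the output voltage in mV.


Quarter bridge output: Vout = (GF * epsilon * Vex) / 4.
Vout = (2.1 * 3392e-6 * 7.3) / 4
Vout = 0.05199936 / 4 V
Vout = 0.01299984 V = 12.9998 mV

12.9998 mV


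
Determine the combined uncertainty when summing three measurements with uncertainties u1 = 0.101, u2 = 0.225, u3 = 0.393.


For a sum of independent quantities, uc = sqrt(u1^2 + u2^2 + u3^2).
uc = sqrt(0.101^2 + 0.225^2 + 0.393^2)
uc = sqrt(0.010201 + 0.050625 + 0.154449)
uc = 0.464

0.464


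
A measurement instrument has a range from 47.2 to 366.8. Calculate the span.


Span = upper range - lower range.
Span = 366.8 - (47.2)
Span = 319.6

319.6


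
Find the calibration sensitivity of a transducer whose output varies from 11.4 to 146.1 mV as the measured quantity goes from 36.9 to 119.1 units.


Sensitivity = (y2 - y1) / (x2 - x1).
S = (146.1 - 11.4) / (119.1 - 36.9)
S = 134.7 / 82.2
S = 1.6387 mV/unit

1.6387 mV/unit


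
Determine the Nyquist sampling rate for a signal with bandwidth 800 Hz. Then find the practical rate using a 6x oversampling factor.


By Nyquist theorem, fs_min = 2 * fmax.
fs_min = 2 * 800 = 1600 Hz
Practical rate = 6 * fs_min = 6 * 1600 = 9600 Hz

fs_min = 1600 Hz, fs_practical = 9600 Hz


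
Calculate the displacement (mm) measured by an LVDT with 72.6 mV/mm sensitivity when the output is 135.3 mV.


Displacement = Vout / sensitivity.
d = 135.3 / 72.6
d = 1.864 mm

1.864 mm


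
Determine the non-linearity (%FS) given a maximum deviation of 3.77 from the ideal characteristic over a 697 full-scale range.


Linearity error = (max deviation / full scale) * 100%.
Linearity = (3.77 / 697) * 100
Linearity = 0.541 %FS

0.541 %FS


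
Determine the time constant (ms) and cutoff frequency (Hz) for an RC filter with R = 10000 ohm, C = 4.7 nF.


Time constant: tau = R * C.
tau = 10000 * 4.70e-09 = 4.7e-05 s
tau = 0.047 ms
Cutoff frequency: fc = 1 / (2*pi*R*C).
fc = 1 / (2*pi*4.7e-05) = 3386.28 Hz

tau = 0.047 ms, fc = 3386.28 Hz


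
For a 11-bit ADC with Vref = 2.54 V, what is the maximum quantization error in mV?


The maximum quantization error is +/- LSB/2.
LSB = Vref / 2^n = 2.54 / 2048 = 0.00124023 V
Max error = LSB / 2 = 0.00124023 / 2 = 0.00062012 V
Max error = 0.6201 mV

0.6201 mV


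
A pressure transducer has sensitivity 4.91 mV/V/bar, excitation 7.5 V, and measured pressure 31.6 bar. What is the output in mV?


Output = sensitivity * Vex * P.
Vout = 4.91 * 7.5 * 31.6
Vout = 36.825 * 31.6
Vout = 1163.67 mV

1163.67 mV


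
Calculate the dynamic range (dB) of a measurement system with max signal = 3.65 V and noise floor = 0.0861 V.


Dynamic range = 20 * log10(Vmax / Vnoise).
DR = 20 * log10(3.65 / 0.0861)
DR = 20 * log10(42.39)
DR = 32.55 dB

32.55 dB


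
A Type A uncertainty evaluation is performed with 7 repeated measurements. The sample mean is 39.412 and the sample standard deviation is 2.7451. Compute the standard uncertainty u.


The standard uncertainty for Type A evaluation is u = s / sqrt(n).
u = 2.7451 / sqrt(7)
u = 2.7451 / 2.6458
u = 1.0376

1.0376


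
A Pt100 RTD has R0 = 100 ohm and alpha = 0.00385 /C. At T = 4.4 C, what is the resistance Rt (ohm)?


The RTD equation: Rt = R0 * (1 + alpha * T).
Rt = 100 * (1 + 0.00385 * 4.4)
Rt = 100 * (1 + 0.01694)
Rt = 100 * 1.01694
Rt = 101.694 ohm

101.694 ohm


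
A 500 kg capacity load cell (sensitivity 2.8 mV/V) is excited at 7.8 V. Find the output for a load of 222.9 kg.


Vout = rated_output * Vex * (load / capacity).
Vout = 2.8 * 7.8 * (222.9 / 500)
Vout = 2.8 * 7.8 * 0.4458
Vout = 9.736 mV

9.736 mV


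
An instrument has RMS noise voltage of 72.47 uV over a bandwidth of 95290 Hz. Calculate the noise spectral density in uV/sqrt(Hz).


Noise spectral density = Vrms / sqrt(BW).
NSD = 72.47 / sqrt(95290)
NSD = 72.47 / 308.6908
NSD = 0.2348 uV/sqrt(Hz)

0.2348 uV/sqrt(Hz)


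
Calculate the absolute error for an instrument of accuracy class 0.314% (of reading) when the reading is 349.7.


Absolute error = (accuracy% / 100) * reading.
Error = (0.314 / 100) * 349.7
Error = 0.00314 * 349.7
Error = 1.0981

1.0981


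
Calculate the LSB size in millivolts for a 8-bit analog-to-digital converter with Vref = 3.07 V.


The resolution (LSB) of an ADC is Vref / 2^n.
LSB = 3.07 / 2^8
LSB = 3.07 / 256
LSB = 0.01199219 V = 11.9921875 mV

11.9921875 mV


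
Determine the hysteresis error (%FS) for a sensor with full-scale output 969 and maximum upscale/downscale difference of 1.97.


Hysteresis = (max difference / full scale) * 100%.
H = (1.97 / 969) * 100
H = 0.203 %FS

0.203 %FS


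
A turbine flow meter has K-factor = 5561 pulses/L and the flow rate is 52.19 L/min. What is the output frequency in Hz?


Frequency = K * Q / 60 (converting L/min to L/s).
f = 5561 * 52.19 / 60
f = 290228.59 / 60
f = 4837.14 Hz

4837.14 Hz


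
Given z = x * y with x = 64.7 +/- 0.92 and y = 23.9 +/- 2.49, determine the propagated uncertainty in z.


For a product z = x*y, the relative uncertainty is:
uz/z = sqrt((ux/x)^2 + (uy/y)^2)
Relative uncertainties: ux/x = 0.92/64.7 = 0.014219
uy/y = 2.49/23.9 = 0.104184
z = 64.7 * 23.9 = 1546.3
uz = 1546.3 * sqrt(0.014219^2 + 0.104184^2) = 162.597

162.597


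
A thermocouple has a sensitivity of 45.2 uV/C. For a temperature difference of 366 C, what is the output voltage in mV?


The thermocouple output V = sensitivity * dT.
V = 45.2 uV/C * 366 C
V = 16543.2 uV
V = 16.543 mV

16.543 mV


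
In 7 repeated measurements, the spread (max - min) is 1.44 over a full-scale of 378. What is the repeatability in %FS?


Repeatability = (spread / full scale) * 100%.
R = (1.44 / 378) * 100
R = 0.381 %FS

0.381 %FS


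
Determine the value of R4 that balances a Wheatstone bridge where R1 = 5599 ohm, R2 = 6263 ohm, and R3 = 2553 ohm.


At balance: R1*R4 = R2*R3, so R4 = R2*R3/R1.
R4 = 6263 * 2553 / 5599
R4 = 15989439 / 5599
R4 = 2855.77 ohm

2855.77 ohm


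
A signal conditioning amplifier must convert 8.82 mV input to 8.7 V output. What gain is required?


Gain = Vout / Vin (converting to same units).
G = 8.7 V / 8.82 mV
G = 8700.0 mV / 8.82 mV
G = 986.39

986.39


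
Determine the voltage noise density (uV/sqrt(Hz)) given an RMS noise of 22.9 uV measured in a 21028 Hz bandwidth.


Noise spectral density = Vrms / sqrt(BW).
NSD = 22.9 / sqrt(21028)
NSD = 22.9 / 145.0103
NSD = 0.1579 uV/sqrt(Hz)

0.1579 uV/sqrt(Hz)


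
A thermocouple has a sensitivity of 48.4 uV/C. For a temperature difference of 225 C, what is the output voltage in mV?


The thermocouple output V = sensitivity * dT.
V = 48.4 uV/C * 225 C
V = 10890.0 uV
V = 10.89 mV

10.89 mV


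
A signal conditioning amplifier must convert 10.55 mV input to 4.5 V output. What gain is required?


Gain = Vout / Vin (converting to same units).
G = 4.5 V / 10.55 mV
G = 4500.0 mV / 10.55 mV
G = 426.54

426.54


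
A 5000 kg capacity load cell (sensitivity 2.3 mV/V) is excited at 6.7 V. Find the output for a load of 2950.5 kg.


Vout = rated_output * Vex * (load / capacity).
Vout = 2.3 * 6.7 * (2950.5 / 5000)
Vout = 2.3 * 6.7 * 0.5901
Vout = 9.093 mV

9.093 mV


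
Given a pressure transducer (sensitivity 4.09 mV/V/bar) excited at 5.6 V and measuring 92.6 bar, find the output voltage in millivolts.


Output = sensitivity * Vex * P.
Vout = 4.09 * 5.6 * 92.6
Vout = 22.904 * 92.6
Vout = 2120.91 mV

2120.91 mV


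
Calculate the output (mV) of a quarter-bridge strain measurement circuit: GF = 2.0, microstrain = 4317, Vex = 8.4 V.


Quarter bridge output: Vout = (GF * epsilon * Vex) / 4.
Vout = (2.0 * 4317e-6 * 8.4) / 4
Vout = 0.0725256 / 4 V
Vout = 0.0181314 V = 18.1314 mV

18.1314 mV


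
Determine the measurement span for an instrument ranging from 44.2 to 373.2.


Span = upper range - lower range.
Span = 373.2 - (44.2)
Span = 329.0

329.0


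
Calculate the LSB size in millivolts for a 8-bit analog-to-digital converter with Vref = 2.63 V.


The resolution (LSB) of an ADC is Vref / 2^n.
LSB = 2.63 / 2^8
LSB = 2.63 / 256
LSB = 0.01027344 V = 10.2734375 mV

10.2734375 mV


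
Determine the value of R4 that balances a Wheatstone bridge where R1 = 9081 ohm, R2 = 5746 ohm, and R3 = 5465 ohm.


At balance: R1*R4 = R2*R3, so R4 = R2*R3/R1.
R4 = 5746 * 5465 / 9081
R4 = 31401890 / 9081
R4 = 3457.98 ohm

3457.98 ohm


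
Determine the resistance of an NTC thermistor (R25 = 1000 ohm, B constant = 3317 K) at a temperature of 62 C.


NTC thermistor equation: Rt = R25 * exp(B * (1/T - 1/T25)).
T in Kelvin: 335.15 K, T25 = 298.15 K
1/T - 1/T25 = 1/335.15 - 1/298.15 = -0.00037028
B * (1/T - 1/T25) = 3317 * -0.00037028 = -1.2282
Rt = 1000 * exp(-1.2282) = 292.8 ohm

292.8 ohm


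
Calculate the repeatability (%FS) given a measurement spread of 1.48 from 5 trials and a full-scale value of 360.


Repeatability = (spread / full scale) * 100%.
R = (1.48 / 360) * 100
R = 0.411 %FS

0.411 %FS


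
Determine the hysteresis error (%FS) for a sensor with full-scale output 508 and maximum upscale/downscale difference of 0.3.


Hysteresis = (max difference / full scale) * 100%.
H = (0.3 / 508) * 100
H = 0.059 %FS

0.059 %FS


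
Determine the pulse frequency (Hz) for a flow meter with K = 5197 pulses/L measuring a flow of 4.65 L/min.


Frequency = K * Q / 60 (converting L/min to L/s).
f = 5197 * 4.65 / 60
f = 24166.05 / 60
f = 402.77 Hz

402.77 Hz


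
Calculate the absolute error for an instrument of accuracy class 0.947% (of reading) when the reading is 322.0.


Absolute error = (accuracy% / 100) * reading.
Error = (0.947 / 100) * 322.0
Error = 0.00947 * 322.0
Error = 3.0493

3.0493


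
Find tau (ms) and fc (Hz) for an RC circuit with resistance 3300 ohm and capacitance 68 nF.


Time constant: tau = R * C.
tau = 3300 * 6.80e-08 = 0.0002244 s
tau = 0.2244 ms
Cutoff frequency: fc = 1 / (2*pi*R*C).
fc = 1 / (2*pi*0.0002244) = 709.25 Hz

tau = 0.2244 ms, fc = 709.25 Hz


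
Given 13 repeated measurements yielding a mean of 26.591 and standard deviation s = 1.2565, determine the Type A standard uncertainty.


The standard uncertainty for Type A evaluation is u = s / sqrt(n).
u = 1.2565 / sqrt(13)
u = 1.2565 / 3.6056
u = 0.3485

0.3485


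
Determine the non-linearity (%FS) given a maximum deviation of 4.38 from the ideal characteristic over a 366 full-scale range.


Linearity error = (max deviation / full scale) * 100%.
Linearity = (4.38 / 366) * 100
Linearity = 1.197 %FS

1.197 %FS


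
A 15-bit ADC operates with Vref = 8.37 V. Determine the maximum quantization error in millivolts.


The maximum quantization error is +/- LSB/2.
LSB = Vref / 2^n = 8.37 / 32768 = 0.00025543 V
Max error = LSB / 2 = 0.00025543 / 2 = 0.00012772 V
Max error = 0.1277 mV

0.1277 mV


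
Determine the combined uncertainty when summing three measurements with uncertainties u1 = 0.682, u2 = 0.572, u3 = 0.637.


For a sum of independent quantities, uc = sqrt(u1^2 + u2^2 + u3^2).
uc = sqrt(0.682^2 + 0.572^2 + 0.637^2)
uc = sqrt(0.465124 + 0.327184 + 0.405769)
uc = 1.0946

1.0946


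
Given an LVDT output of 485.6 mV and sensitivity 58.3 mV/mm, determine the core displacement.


Displacement = Vout / sensitivity.
d = 485.6 / 58.3
d = 8.329 mm

8.329 mm


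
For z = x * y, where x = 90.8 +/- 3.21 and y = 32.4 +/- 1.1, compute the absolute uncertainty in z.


For a product z = x*y, the relative uncertainty is:
uz/z = sqrt((ux/x)^2 + (uy/y)^2)
Relative uncertainties: ux/x = 3.21/90.8 = 0.035352
uy/y = 1.1/32.4 = 0.033951
z = 90.8 * 32.4 = 2941.9
uz = 2941.9 * sqrt(0.035352^2 + 0.033951^2) = 144.197

144.197


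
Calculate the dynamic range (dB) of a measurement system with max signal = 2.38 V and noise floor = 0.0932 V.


Dynamic range = 20 * log10(Vmax / Vnoise).
DR = 20 * log10(2.38 / 0.0932)
DR = 20 * log10(25.54)
DR = 28.14 dB

28.14 dB


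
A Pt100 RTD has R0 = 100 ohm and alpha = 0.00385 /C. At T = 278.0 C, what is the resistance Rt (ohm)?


The RTD equation: Rt = R0 * (1 + alpha * T).
Rt = 100 * (1 + 0.00385 * 278.0)
Rt = 100 * (1 + 1.0703)
Rt = 100 * 2.0703
Rt = 207.03 ohm

207.03 ohm


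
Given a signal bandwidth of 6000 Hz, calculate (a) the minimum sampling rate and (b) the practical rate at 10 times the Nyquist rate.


By Nyquist theorem, fs_min = 2 * fmax.
fs_min = 2 * 6000 = 12000 Hz
Practical rate = 10 * fs_min = 10 * 12000 = 120000 Hz

fs_min = 12000 Hz, fs_practical = 120000 Hz


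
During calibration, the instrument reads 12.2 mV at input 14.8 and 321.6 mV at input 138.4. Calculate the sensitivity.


Sensitivity = (y2 - y1) / (x2 - x1).
S = (321.6 - 12.2) / (138.4 - 14.8)
S = 309.4 / 123.6
S = 2.5032 mV/unit

2.5032 mV/unit


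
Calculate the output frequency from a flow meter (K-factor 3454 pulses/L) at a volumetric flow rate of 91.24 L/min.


Frequency = K * Q / 60 (converting L/min to L/s).
f = 3454 * 91.24 / 60
f = 315142.96 / 60
f = 5252.38 Hz

5252.38 Hz
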